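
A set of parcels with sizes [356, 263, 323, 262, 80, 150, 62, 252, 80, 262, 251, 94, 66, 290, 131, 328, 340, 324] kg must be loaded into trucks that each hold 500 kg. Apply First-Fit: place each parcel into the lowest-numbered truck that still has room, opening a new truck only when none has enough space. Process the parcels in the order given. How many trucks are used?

Put 356 kg in truck 1; 144 kg remain.
Put 263 kg in truck 2; 237 kg remain.
Put 323 kg in truck 3; 177 kg remain.
Put 262 kg in truck 4; 238 kg remain.
Put 80 kg in truck 1; 64 kg remain.
Put 150 kg in truck 2; 87 kg remain.
Put 62 kg in truck 1; 2 kg remain.
Put 252 kg in truck 5; 248 kg remain.
Put 80 kg in truck 2; 7 kg remain.
Put 262 kg in truck 6; 238 kg remain.
Put 251 kg in truck 7; 249 kg remain.
Put 94 kg in truck 3; 83 kg remain.
Put 66 kg in truck 3; 17 kg remain.
Put 290 kg in truck 8; 210 kg remain.
Put 131 kg in truck 4; 107 kg remain.
Put 328 kg in truck 9; 172 kg remain.
Put 340 kg in truck 10; 160 kg remain.
Put 324 kg in truck 11; 176 kg remain.

11 trucks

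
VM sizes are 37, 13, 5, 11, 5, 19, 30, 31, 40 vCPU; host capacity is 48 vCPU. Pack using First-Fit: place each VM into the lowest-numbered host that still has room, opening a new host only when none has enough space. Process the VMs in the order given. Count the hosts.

5 hosts

Put 37 vCPU in host 1; 11 vCPU remain.
Put 13 vCPU in host 2; 35 vCPU remain.
Put 5 vCPU in host 1; 6 vCPU remain.
Put 11 vCPU in host 2; 24 vCPU remain.
Put 5 vCPU in host 1; 1 vCPU remain.
Put 19 vCPU in host 2; 5 vCPU remain.
Put 30 vCPU in host 3; 18 vCPU remain.
Put 31 vCPU in host 4; 17 vCPU remain.
Put 40 vCPU in host 5; 8 vCPU remain.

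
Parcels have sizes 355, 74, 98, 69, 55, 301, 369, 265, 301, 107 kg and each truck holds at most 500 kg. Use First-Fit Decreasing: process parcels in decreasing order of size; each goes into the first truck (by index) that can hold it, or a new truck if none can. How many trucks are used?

5

Sorted descending: 369, 355, 301, 301, 265, 107, 98, 74, 69, 55.
truck 1: place 369 kg, 131 kg left
truck 2: place 355 kg, 145 kg left
truck 3: place 301 kg, 199 kg left
truck 4: place 301 kg, 199 kg left
truck 5: place 265 kg, 235 kg left
truck 1: place 107 kg, 24 kg left
truck 2: place 98 kg, 47 kg left
truck 3: place 74 kg, 125 kg left
truck 3: place 69 kg, 56 kg left
truck 3: place 55 kg, 1 kg left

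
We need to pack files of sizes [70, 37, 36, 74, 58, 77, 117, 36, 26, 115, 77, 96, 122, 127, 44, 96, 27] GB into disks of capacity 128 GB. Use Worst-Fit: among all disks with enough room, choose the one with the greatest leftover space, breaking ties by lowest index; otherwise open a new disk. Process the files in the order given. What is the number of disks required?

11 disks

70 GB → disk 1 (remaining 58 GB)
37 GB → disk 1 (remaining 21 GB)
36 GB → disk 2 (remaining 92 GB)
74 GB → disk 2 (remaining 18 GB)
58 GB → disk 3 (remaining 70 GB)
77 GB → disk 4 (remaining 51 GB)
117 GB → disk 5 (remaining 11 GB)
36 GB → disk 3 (remaining 34 GB)
26 GB → disk 4 (remaining 25 GB)
115 GB → disk 6 (remaining 13 GB)
77 GB → disk 7 (remaining 51 GB)
96 GB → disk 8 (remaining 32 GB)
122 GB → disk 9 (remaining 6 GB)
127 GB → disk 10 (remaining 1 GB)
44 GB → disk 7 (remaining 7 GB)
96 GB → disk 11 (remaining 32 GB)
27 GB → disk 3 (remaining 7 GB)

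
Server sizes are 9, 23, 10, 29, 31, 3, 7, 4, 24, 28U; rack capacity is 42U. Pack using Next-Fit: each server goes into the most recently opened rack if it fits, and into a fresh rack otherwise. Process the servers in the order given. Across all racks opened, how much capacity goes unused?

42

Put 9U in rack 1; 33U remain.
Put 23U in rack 1; 10U remain.
Put 10U in rack 1; 0U remain.
Put 29U in rack 2; 13U remain.
Put 31U in rack 3; 11U remain.
Put 3U in rack 3; 8U remain.
Put 7U in rack 3; 1U remain.
Put 4U in rack 4; 38U remain.
Put 24U in rack 4; 14U remain.
Put 28U in rack 5; 14U remain.
5 racks × 42U = 210U; used 168U; unused 42U.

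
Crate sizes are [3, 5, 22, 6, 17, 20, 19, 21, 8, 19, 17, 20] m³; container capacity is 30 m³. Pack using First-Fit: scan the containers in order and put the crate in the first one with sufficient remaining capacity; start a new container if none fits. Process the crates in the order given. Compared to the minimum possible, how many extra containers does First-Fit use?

First-Fit: [3,5,22] [6,17] [20,8] [19] [21] [19] [17] [20] → 8 containers.
8 crates exceed 15 m³ (half the capacity), and no two of those can share a container, so at least 8 containers are needed.
So 8 is already optimal.

0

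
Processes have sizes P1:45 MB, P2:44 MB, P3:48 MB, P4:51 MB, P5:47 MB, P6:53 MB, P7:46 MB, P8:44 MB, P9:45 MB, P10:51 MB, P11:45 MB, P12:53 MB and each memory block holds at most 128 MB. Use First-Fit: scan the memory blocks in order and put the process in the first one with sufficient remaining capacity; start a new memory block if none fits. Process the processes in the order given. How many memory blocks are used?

6

Put P1 (45 MB) in memory block 1; 83 MB remain.
Put P2 (44 MB) in memory block 1; 39 MB remain.
Put P3 (48 MB) in memory block 2; 80 MB remain.
Put P4 (51 MB) in memory block 2; 29 MB remain.
Put P5 (47 MB) in memory block 3; 81 MB remain.
Put P6 (53 MB) in memory block 3; 28 MB remain.
Put P7 (46 MB) in memory block 4; 82 MB remain.
Put P8 (44 MB) in memory block 4; 38 MB remain.
Put P9 (45 MB) in memory block 5; 83 MB remain.
Put P10 (51 MB) in memory block 5; 32 MB remain.
Put P11 (45 MB) in memory block 6; 83 MB remain.
Put P12 (53 MB) in memory block 6; 30 MB remain.
Final memory blocks: [45,44] [48,51] [47,53] [46,44] [45,51] [45,53].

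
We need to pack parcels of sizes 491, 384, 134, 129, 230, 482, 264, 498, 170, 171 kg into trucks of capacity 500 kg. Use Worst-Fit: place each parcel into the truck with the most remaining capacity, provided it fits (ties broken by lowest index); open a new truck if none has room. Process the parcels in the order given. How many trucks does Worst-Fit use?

7

Put 491 kg in truck 1; 9 kg remain.
Put 384 kg in truck 2; 116 kg remain.
Put 134 kg in truck 3; 366 kg remain.
Put 129 kg in truck 3; 237 kg remain.
Put 230 kg in truck 3; 7 kg remain.
Put 482 kg in truck 4; 18 kg remain.
Put 264 kg in truck 5; 236 kg remain.
Put 498 kg in truck 6; 2 kg remain.
Put 170 kg in truck 5; 66 kg remain.
Put 171 kg in truck 7; 329 kg remain.
Final trucks: [491] [384] [134,129,230] [482] [264,170] [498] [171].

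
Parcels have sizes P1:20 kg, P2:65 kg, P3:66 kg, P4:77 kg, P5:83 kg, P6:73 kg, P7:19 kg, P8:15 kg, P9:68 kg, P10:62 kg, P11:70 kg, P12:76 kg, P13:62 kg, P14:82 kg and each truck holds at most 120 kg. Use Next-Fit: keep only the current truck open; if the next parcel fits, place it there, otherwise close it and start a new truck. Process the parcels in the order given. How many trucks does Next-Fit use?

11

Put P1 (20 kg) in truck 1; 100 kg remain.
Put P2 (65 kg) in truck 1; 35 kg remain.
Put P3 (66 kg) in truck 2; 54 kg remain.
Put P4 (77 kg) in truck 3; 43 kg remain.
Put P5 (83 kg) in truck 4; 37 kg remain.
Put P6 (73 kg) in truck 5; 47 kg remain.
Put P7 (19 kg) in truck 5; 28 kg remain.
Put P8 (15 kg) in truck 5; 13 kg remain.
Put P9 (68 kg) in truck 6; 52 kg remain.
Put P10 (62 kg) in truck 7; 58 kg remain.
Put P11 (70 kg) in truck 8; 50 kg remain.
Put P12 (76 kg) in truck 9; 44 kg remain.
Put P13 (62 kg) in truck 10; 58 kg remain.
Put P14 (82 kg) in truck 11; 38 kg remain.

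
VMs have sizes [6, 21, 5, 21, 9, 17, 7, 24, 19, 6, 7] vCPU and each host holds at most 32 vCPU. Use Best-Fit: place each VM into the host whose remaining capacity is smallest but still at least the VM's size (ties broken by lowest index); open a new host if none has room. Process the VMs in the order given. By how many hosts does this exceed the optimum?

0

Best-Fit: [6,21,5] [21,9] [17,7,6] [24,7] [19] → 5 hosts.
Total size 142 vCPU; any packing needs at least ⌈142/32⌉ = 5 hosts.
So 5 is already optimal.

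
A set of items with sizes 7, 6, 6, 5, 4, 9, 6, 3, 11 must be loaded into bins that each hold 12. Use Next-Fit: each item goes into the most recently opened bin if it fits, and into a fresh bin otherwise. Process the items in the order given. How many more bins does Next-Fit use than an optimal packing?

Next-Fit: [7] [6,6] [5,4] [9] [6,3] [11] → 6 bins.
Total size 57; any packing needs at least ⌈57/12⌉ = 5 bins.
An optimal packing achieves that bound: [11] [9,3] [7,5] [6,6] [6,4] → 5 bins.
Excess: 6 − 5 = 1.

1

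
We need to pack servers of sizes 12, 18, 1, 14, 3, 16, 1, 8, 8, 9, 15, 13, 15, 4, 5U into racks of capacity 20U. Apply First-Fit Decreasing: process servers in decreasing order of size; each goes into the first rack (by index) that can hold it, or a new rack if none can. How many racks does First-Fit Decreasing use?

8

Sorted descending: 18, 16, 15, 15, 14, 13, 12, 9, 8, 8, 5, 4, 3, 1, 1.
Put 18U in rack 1; 2U remain.
Put 16U in rack 2; 4U remain.
Put 15U in rack 3; 5U remain.
Put 15U in rack 4; 5U remain.
Put 14U in rack 5; 6U remain.
Put 13U in rack 6; 7U remain.
Put 12U in rack 7; 8U remain.
Put 9U in rack 8; 11U remain.
Put 8U in rack 7; 0U remain.
Put 8U in rack 8; 3U remain.
Put 5U in rack 3; 0U remain.
Put 4U in rack 2; 0U remain.
Put 3U in rack 4; 2U remain.
Put 1U in rack 1; 1U remain.
Put 1U in rack 1; 0U remain.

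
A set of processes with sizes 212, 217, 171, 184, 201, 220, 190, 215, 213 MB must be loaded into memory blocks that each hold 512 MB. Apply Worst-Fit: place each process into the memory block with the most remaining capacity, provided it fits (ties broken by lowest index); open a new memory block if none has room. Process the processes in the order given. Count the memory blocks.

212 MB → memory block 1 (remaining 300 MB)
217 MB → memory block 1 (remaining 83 MB)
171 MB → memory block 2 (remaining 341 MB)
184 MB → memory block 2 (remaining 157 MB)
201 MB → memory block 3 (remaining 311 MB)
220 MB → memory block 3 (remaining 91 MB)
190 MB → memory block 4 (remaining 322 MB)
215 MB → memory block 4 (remaining 107 MB)
213 MB → memory block 5 (remaining 299 MB)
Final memory blocks: [212,217] [171,184] [201,220] [190,215] [213].

5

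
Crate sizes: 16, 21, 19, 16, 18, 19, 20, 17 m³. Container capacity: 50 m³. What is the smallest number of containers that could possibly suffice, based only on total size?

Total size = 16 + 21 + 19 + 16 + 18 + 19 + 20 + 17 = 146 m³.
⌈146 / 50⌉ = 3.

3 containers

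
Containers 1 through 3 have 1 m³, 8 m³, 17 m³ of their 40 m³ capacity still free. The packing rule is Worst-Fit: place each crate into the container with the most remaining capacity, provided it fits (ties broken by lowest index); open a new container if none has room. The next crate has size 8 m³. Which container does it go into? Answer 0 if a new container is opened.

Containers with room: container 2 (8 m³), container 3 (17 m³).
Most room is container 3 with 17 m³ free.

3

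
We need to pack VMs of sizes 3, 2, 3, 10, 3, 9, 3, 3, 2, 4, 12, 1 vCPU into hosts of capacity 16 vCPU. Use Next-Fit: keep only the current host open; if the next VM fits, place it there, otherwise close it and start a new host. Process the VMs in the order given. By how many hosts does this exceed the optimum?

Next-Fit: [3,2,3] [10,3] [9,3,3] [2,4] [12,1] → 5 hosts.
Total size 55 vCPU; any packing needs at least ⌈55/16⌉ = 4 hosts.
An optimal packing achieves that bound: [12,4] [10,3,3] [9,3,3,1] [3,2,2] → 4 hosts.
Excess: 5 − 4 = 1.

1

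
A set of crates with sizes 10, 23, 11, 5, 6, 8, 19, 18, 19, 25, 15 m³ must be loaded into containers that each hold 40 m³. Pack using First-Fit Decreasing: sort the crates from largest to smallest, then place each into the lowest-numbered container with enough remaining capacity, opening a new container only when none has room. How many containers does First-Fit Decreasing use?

5

Sorted descending: 25, 23, 19, 19, 18, 15, 11, 10, 8, 6, 5.
container 1: place 25 m³, 15 m³ left
container 2: place 23 m³, 17 m³ left
container 3: place 19 m³, 21 m³ left
container 3: place 19 m³, 2 m³ left
container 4: place 18 m³, 22 m³ left
container 1: place 15 m³, 0 m³ left
container 2: place 11 m³, 6 m³ left
container 4: place 10 m³, 12 m³ left
container 4: place 8 m³, 4 m³ left
container 2: place 6 m³, 0 m³ left
container 5: place 5 m³, 35 m³ left
Final containers: [25,15] [23,11,6] [19,19] [18,10,8] [5].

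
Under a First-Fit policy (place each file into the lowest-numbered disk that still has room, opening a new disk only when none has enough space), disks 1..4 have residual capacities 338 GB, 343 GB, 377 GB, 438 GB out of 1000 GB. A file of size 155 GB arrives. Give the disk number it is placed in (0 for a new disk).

Disks with room: disk 1 (338 GB), disk 2 (343 GB), disk 3 (377 GB), disk 4 (438 GB).
The first with room is disk 1.

1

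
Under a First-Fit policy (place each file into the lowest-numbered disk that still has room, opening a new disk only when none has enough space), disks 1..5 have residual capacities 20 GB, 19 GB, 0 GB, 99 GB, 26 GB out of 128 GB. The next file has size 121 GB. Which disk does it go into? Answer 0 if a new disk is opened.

0

No disk has ≥ 121 GB free, so a new disk is opened.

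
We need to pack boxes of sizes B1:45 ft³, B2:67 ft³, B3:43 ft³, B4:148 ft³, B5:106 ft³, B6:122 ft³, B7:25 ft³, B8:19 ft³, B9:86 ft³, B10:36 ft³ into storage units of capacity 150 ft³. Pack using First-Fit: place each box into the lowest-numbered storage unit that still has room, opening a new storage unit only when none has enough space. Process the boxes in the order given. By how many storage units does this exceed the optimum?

0

First-Fit: [45,67,25] [43,106] [148] [122,19] [86,36] → 5 storage units.
Total size 697 ft³; any packing needs at least ⌈697/150⌉ = 5 storage units.
So 5 is already optimal.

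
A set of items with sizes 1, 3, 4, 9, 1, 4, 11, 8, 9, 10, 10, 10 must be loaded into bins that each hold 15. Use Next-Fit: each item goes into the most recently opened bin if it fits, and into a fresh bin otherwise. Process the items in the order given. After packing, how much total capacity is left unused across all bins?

40

bin 1: place 1, 14 left
bin 1: place 3, 11 left
bin 1: place 4, 7 left
bin 2: place 9, 6 left
bin 2: place 1, 5 left
bin 2: place 4, 1 left
bin 3: place 11, 4 left
bin 4: place 8, 7 left
bin 5: place 9, 6 left
bin 6: place 10, 5 left
bin 7: place 10, 5 left
bin 8: place 10, 5 left
8 bins × 15 = 120; used 80; unused 40.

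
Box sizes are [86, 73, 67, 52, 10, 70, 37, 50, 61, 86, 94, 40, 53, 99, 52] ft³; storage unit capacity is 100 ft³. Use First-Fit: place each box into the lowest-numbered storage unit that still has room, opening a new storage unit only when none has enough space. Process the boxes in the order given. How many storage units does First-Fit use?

86 ft³ → storage unit 1 (remaining 14 ft³)
73 ft³ → storage unit 2 (remaining 27 ft³)
67 ft³ → storage unit 3 (remaining 33 ft³)
52 ft³ → storage unit 4 (remaining 48 ft³)
10 ft³ → storage unit 1 (remaining 4 ft³)
70 ft³ → storage unit 5 (remaining 30 ft³)
37 ft³ → storage unit 4 (remaining 11 ft³)
50 ft³ → storage unit 6 (remaining 50 ft³)
61 ft³ → storage unit 7 (remaining 39 ft³)
86 ft³ → storage unit 8 (remaining 14 ft³)
94 ft³ → storage unit 9 (remaining 6 ft³)
40 ft³ → storage unit 6 (remaining 10 ft³)
53 ft³ → storage unit 10 (remaining 47 ft³)
99 ft³ → storage unit 11 (remaining 1 ft³)
52 ft³ → storage unit 12 (remaining 48 ft³)

12 storage units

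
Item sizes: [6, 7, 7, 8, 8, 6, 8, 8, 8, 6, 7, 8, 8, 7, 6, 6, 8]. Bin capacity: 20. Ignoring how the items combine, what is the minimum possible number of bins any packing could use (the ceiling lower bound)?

7

Total size = 6 + 7 + 7 + 8 + 8 + 6 + 8 + 8 + 8 + 6 + 7 + 8 + 8 + 7 + 6 + 6 + 8 = 122.
⌈122 / 20⌉ = 7.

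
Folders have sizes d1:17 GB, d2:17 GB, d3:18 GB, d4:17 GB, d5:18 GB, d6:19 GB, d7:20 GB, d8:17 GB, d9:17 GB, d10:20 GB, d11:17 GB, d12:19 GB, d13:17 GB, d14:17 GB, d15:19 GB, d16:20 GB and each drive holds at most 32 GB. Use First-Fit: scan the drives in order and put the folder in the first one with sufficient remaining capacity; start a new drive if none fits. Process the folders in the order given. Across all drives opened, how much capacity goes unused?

Put d1 (17 GB) in drive 1; 15 GB remain.
Put d2 (17 GB) in drive 2; 15 GB remain.
Put d3 (18 GB) in drive 3; 14 GB remain.
Put d4 (17 GB) in drive 4; 15 GB remain.
Put d5 (18 GB) in drive 5; 14 GB remain.
Put d6 (19 GB) in drive 6; 13 GB remain.
Put d7 (20 GB) in drive 7; 12 GB remain.
Put d8 (17 GB) in drive 8; 15 GB remain.
Put d9 (17 GB) in drive 9; 15 GB remain.
Put d10 (20 GB) in drive 10; 12 GB remain.
Put d11 (17 GB) in drive 11; 15 GB remain.
Put d12 (19 GB) in drive 12; 13 GB remain.
Put d13 (17 GB) in drive 13; 15 GB remain.
Put d14 (17 GB) in drive 14; 15 GB remain.
Put d15 (19 GB) in drive 15; 13 GB remain.
Put d16 (20 GB) in drive 16; 12 GB remain.
16 drives × 32 GB = 512 GB; used 289 GB; unused 223 GB.

223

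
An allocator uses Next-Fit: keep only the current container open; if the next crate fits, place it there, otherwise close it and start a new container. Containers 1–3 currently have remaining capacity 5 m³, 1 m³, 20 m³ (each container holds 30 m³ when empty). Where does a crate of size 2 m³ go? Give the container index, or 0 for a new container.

3

Next-Fit only looks at container 3, which has 20 m³ free.
2 m³ fits there.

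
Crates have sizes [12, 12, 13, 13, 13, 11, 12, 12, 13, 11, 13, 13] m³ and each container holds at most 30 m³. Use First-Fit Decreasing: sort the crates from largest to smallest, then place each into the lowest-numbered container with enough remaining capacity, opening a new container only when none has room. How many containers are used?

6 containers

Sorted descending: 13, 13, 13, 13, 13, 13, 12, 12, 12, 12, 11, 11.
13 m³ → container 1 (remaining 17 m³)
13 m³ → container 1 (remaining 4 m³)
13 m³ → container 2 (remaining 17 m³)
13 m³ → container 2 (remaining 4 m³)
13 m³ → container 3 (remaining 17 m³)
13 m³ → container 3 (remaining 4 m³)
12 m³ → container 4 (remaining 18 m³)
12 m³ → container 4 (remaining 6 m³)
12 m³ → container 5 (remaining 18 m³)
12 m³ → container 5 (remaining 6 m³)
11 m³ → container 6 (remaining 19 m³)
11 m³ → container 6 (remaining 8 m³)
Final containers: [13,13] [13,13] [13,13] [12,12] [12,12] [11,11].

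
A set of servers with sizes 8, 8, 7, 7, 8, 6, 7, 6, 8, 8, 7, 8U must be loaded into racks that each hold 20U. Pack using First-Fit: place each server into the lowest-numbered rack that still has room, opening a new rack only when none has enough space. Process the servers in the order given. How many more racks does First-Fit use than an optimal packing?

First-Fit: [8,8] [7,7,6] [8,7] [6,8] [8,7] [8] → 6 racks.
Total size 88U; any packing needs at least ⌈88/20⌉ = 5 racks.
An optimal packing achieves that bound: [8,8] [8,8] [8,8] [7,7,6] [7,7,6] → 5 racks.
Excess: 6 − 5 = 1.

1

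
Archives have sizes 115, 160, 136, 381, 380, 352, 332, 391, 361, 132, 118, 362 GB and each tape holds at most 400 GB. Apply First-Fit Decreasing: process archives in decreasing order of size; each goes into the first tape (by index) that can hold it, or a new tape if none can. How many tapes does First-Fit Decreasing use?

Sorted descending: 391, 381, 380, 362, 361, 352, 332, 160, 136, 132, 118, 115.
tape 1: place 391 GB, 9 GB left
tape 2: place 381 GB, 19 GB left
tape 3: place 380 GB, 20 GB left
tape 4: place 362 GB, 38 GB left
tape 5: place 361 GB, 39 GB left
tape 6: place 352 GB, 48 GB left
tape 7: place 332 GB, 68 GB left
tape 8: place 160 GB, 240 GB left
tape 8: place 136 GB, 104 GB left
tape 9: place 132 GB, 268 GB left
tape 9: place 118 GB, 150 GB left
tape 9: place 115 GB, 35 GB left
Final tapes: [391] [381] [380] [362] [361] [352] [332] [160,136] [132,118,115].

9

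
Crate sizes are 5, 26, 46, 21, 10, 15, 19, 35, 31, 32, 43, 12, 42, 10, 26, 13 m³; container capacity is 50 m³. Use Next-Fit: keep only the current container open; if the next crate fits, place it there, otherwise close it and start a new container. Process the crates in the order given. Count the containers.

Put 5 m³ in container 1; 45 m³ remain.
Put 26 m³ in container 1; 19 m³ remain.
Put 46 m³ in container 2; 4 m³ remain.
Put 21 m³ in container 3; 29 m³ remain.
Put 10 m³ in container 3; 19 m³ remain.
Put 15 m³ in container 3; 4 m³ remain.
Put 19 m³ in container 4; 31 m³ remain.
Put 35 m³ in container 5; 15 m³ remain.
Put 31 m³ in container 6; 19 m³ remain.
Put 32 m³ in container 7; 18 m³ remain.
Put 43 m³ in container 8; 7 m³ remain.
Put 12 m³ in container 9; 38 m³ remain.
Put 42 m³ in container 10; 8 m³ remain.
Put 10 m³ in container 11; 40 m³ remain.
Put 26 m³ in container 11; 14 m³ remain.
Put 13 m³ in container 11; 1 m³ remain.

11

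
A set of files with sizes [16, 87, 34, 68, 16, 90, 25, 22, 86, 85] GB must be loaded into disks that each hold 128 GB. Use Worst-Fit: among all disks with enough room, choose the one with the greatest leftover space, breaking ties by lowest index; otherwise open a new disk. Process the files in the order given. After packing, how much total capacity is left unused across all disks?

16 GB → disk 1 (remaining 112 GB)
87 GB → disk 1 (remaining 25 GB)
34 GB → disk 2 (remaining 94 GB)
68 GB → disk 2 (remaining 26 GB)
16 GB → disk 2 (remaining 10 GB)
90 GB → disk 3 (remaining 38 GB)
25 GB → disk 3 (remaining 13 GB)
22 GB → disk 1 (remaining 3 GB)
86 GB → disk 4 (remaining 42 GB)
85 GB → disk 5 (remaining 43 GB)
5 disks × 128 GB = 640 GB; used 529 GB; unused 111 GB.

111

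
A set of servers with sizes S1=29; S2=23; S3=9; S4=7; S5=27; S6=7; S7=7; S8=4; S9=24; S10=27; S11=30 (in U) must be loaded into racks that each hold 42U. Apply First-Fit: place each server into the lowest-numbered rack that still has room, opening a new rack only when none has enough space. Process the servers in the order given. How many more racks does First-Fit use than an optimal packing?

0

First-Fit: [29,9,4] [23,7,7] [27,7] [24] [27] [30] → 6 racks.
6 servers exceed 21U (half the capacity), and no two of those can share a rack, so at least 6 racks are needed.
So 6 is already optimal.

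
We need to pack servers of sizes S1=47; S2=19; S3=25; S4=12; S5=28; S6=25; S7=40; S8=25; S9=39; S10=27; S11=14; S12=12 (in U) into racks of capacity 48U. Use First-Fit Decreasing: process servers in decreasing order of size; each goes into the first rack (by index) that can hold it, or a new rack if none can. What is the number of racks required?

8

Sorted descending: 47, 40, 39, 28, 27, 25, 25, 25, 19, 14, 12, 12.
Put 47U in rack 1; 1U remain.
Put 40U in rack 2; 8U remain.
Put 39U in rack 3; 9U remain.
Put 28U in rack 4; 20U remain.
Put 27U in rack 5; 21U remain.
Put 25U in rack 6; 23U remain.
Put 25U in rack 7; 23U remain.
Put 25U in rack 8; 23U remain.
Put 19U in rack 4; 1U remain.
Put 14U in rack 5; 7U remain.
Put 12U in rack 6; 11U remain.
Put 12U in rack 7; 11U remain.
Final racks: [47] [40] [39] [28,19] [27,14] [25,12] [25,12] [25].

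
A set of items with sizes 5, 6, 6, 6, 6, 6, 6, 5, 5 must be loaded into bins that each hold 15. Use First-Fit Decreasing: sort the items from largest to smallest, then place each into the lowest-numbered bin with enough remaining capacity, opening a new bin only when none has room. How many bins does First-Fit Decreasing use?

4 bins

Sorted descending: 6, 6, 6, 6, 6, 6, 5, 5, 5.
bin 1: place 6, 9 left
bin 1: place 6, 3 left
bin 2: place 6, 9 left
bin 2: place 6, 3 left
bin 3: place 6, 9 left
bin 3: place 6, 3 left
bin 4: place 5, 10 left
bin 4: place 5, 5 left
bin 4: place 5, 0 left
Final bins: [6,6] [6,6] [6,6] [5,5,5].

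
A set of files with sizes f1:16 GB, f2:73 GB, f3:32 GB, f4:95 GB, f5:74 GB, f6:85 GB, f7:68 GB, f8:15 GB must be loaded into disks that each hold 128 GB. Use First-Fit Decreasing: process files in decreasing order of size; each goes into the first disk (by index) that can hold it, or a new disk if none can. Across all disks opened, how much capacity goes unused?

Sorted descending: 95, 85, 74, 73, 68, 32, 16, 15.
disk 1: place 95 GB, 33 GB left
disk 2: place 85 GB, 43 GB left
disk 3: place 74 GB, 54 GB left
disk 4: place 73 GB, 55 GB left
disk 5: place 68 GB, 60 GB left
disk 1: place 32 GB, 1 GB left
disk 2: place 16 GB, 27 GB left
disk 2: place 15 GB, 12 GB left
5 disks × 128 GB = 640 GB; used 458 GB; unused 182 GB.

182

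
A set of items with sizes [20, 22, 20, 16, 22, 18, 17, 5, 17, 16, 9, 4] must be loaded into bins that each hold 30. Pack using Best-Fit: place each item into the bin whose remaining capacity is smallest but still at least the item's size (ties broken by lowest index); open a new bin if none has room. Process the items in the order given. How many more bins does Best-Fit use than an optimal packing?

Best-Fit: [20,9] [22,5] [20] [16] [22,4] [18] [17] [17] [16] → 9 bins.
9 items exceed 15 (half the capacity), and no two of those can share a bin, so at least 9 bins are needed.
So 9 is already optimal.

0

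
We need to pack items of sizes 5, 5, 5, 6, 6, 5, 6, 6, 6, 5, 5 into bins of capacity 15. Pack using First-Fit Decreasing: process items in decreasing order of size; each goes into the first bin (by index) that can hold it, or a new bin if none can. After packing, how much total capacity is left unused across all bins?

15

Sorted descending: 6, 6, 6, 6, 6, 5, 5, 5, 5, 5, 5.
6 → bin 1 (remaining 9)
6 → bin 1 (remaining 3)
6 → bin 2 (remaining 9)
6 → bin 2 (remaining 3)
6 → bin 3 (remaining 9)
5 → bin 3 (remaining 4)
5 → bin 4 (remaining 10)
5 → bin 4 (remaining 5)
5 → bin 4 (remaining 0)
5 → bin 5 (remaining 10)
5 → bin 5 (remaining 5)
5 bins × 15 = 75; used 60; unused 15.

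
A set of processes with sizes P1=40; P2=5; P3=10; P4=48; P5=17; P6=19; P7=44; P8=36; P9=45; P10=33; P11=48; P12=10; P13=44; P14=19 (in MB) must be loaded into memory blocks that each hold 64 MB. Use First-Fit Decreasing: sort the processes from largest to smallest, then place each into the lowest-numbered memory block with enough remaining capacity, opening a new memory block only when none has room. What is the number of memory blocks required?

8

Sorted descending: 48, 48, 45, 44, 44, 40, 36, 33, 19, 19, 17, 10, 10, 5.
memory block 1: place 48 MB, 16 MB left
memory block 2: place 48 MB, 16 MB left
memory block 3: place 45 MB, 19 MB left
memory block 4: place 44 MB, 20 MB left
memory block 5: place 44 MB, 20 MB left
memory block 6: place 40 MB, 24 MB left
memory block 7: place 36 MB, 28 MB left
memory block 8: place 33 MB, 31 MB left
memory block 3: place 19 MB, 0 MB left
memory block 4: place 19 MB, 1 MB left
memory block 5: place 17 MB, 3 MB left
memory block 1: place 10 MB, 6 MB left
memory block 2: place 10 MB, 6 MB left
memory block 1: place 5 MB, 1 MB left
Final memory blocks: [48,10,5] [48,10] [45,19] [44,19] [44,17] [40] [36] [33].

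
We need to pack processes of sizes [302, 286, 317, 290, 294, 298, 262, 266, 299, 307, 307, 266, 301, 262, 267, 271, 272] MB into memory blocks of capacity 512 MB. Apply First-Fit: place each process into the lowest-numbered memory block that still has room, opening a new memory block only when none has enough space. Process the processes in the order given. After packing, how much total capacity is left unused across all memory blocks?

3837

Put 302 MB in memory block 1; 210 MB remain.
Put 286 MB in memory block 2; 226 MB remain.
Put 317 MB in memory block 3; 195 MB remain.
Put 290 MB in memory block 4; 222 MB remain.
Put 294 MB in memory block 5; 218 MB remain.
Put 298 MB in memory block 6; 214 MB remain.
Put 262 MB in memory block 7; 250 MB remain.
Put 266 MB in memory block 8; 246 MB remain.
Put 299 MB in memory block 9; 213 MB remain.
Put 307 MB in memory block 10; 205 MB remain.
Put 307 MB in memory block 11; 205 MB remain.
Put 266 MB in memory block 12; 246 MB remain.
Put 301 MB in memory block 13; 211 MB remain.
Put 262 MB in memory block 14; 250 MB remain.
Put 267 MB in memory block 15; 245 MB remain.
Put 271 MB in memory block 16; 241 MB remain.
Put 272 MB in memory block 17; 240 MB remain.
17 memory blocks × 512 MB = 8704 MB; used 4867 MB; unused 3837 MB.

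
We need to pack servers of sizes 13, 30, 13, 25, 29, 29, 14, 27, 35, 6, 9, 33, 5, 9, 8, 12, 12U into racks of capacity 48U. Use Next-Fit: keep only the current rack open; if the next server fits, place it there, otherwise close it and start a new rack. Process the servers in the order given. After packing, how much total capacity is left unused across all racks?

75

rack 1: place 13U, 35U left
rack 1: place 30U, 5U left
rack 2: place 13U, 35U left
rack 2: place 25U, 10U left
rack 3: place 29U, 19U left
rack 4: place 29U, 19U left
rack 4: place 14U, 5U left
rack 5: place 27U, 21U left
rack 6: place 35U, 13U left
rack 6: place 6U, 7U left
rack 7: place 9U, 39U left
rack 7: place 33U, 6U left
rack 7: place 5U, 1U left
rack 8: place 9U, 39U left
rack 8: place 8U, 31U left
rack 8: place 12U, 19U left
rack 8: place 12U, 7U left
8 racks × 48U = 384U; used 309U; unused 75U.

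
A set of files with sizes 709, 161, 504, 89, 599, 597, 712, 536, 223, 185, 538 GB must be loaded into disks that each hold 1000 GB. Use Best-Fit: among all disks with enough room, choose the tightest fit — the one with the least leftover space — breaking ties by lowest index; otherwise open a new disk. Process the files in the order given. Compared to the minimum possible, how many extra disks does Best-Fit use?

0

Best-Fit: [709,161,89] [504] [599,185] [597] [712,223] [536] [538] → 7 disks.
7 files exceed 500 GB (half the capacity), and no two of those can share a disk, so at least 7 disks are needed.
So 7 is already optimal.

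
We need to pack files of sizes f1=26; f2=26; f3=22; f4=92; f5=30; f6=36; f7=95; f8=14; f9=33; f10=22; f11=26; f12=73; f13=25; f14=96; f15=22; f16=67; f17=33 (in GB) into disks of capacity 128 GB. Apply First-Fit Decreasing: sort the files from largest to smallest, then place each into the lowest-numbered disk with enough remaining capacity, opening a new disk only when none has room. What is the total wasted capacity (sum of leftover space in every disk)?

Sorted descending: 96, 95, 92, 73, 67, 36, 33, 33, 30, 26, 26, 26, 25, 22, 22, 22, 14.
96 GB → disk 1 (remaining 32 GB)
95 GB → disk 2 (remaining 33 GB)
92 GB → disk 3 (remaining 36 GB)
73 GB → disk 4 (remaining 55 GB)
67 GB → disk 5 (remaining 61 GB)
36 GB → disk 3 (remaining 0 GB)
33 GB → disk 2 (remaining 0 GB)
33 GB → disk 4 (remaining 22 GB)
30 GB → disk 1 (remaining 2 GB)
26 GB → disk 5 (remaining 35 GB)
26 GB → disk 5 (remaining 9 GB)
26 GB → disk 6 (remaining 102 GB)
25 GB → disk 6 (remaining 77 GB)
22 GB → disk 4 (remaining 0 GB)
22 GB → disk 6 (remaining 55 GB)
22 GB → disk 6 (remaining 33 GB)
14 GB → disk 6 (remaining 19 GB)
6 disks × 128 GB = 768 GB; used 738 GB; unused 30 GB.

30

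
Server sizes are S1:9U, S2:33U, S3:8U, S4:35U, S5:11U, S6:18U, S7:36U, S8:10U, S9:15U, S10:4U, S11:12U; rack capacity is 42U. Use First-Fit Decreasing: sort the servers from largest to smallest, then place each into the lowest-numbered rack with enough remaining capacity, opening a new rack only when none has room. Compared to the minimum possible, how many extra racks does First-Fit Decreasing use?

First-Fit Decreasing: [36,4] [35] [33,9] [18,15,8] [12,11,10] → 5 racks.
Total size 191U; any packing needs at least ⌈191/42⌉ = 5 racks.
So 5 is already optimal.

0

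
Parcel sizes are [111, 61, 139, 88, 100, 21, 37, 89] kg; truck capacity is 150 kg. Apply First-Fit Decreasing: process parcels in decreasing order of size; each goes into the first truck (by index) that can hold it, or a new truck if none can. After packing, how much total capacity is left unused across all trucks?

104

Sorted descending: 139, 111, 100, 89, 88, 61, 37, 21.
Put 139 kg in truck 1; 11 kg remain.
Put 111 kg in truck 2; 39 kg remain.
Put 100 kg in truck 3; 50 kg remain.
Put 89 kg in truck 4; 61 kg remain.
Put 88 kg in truck 5; 62 kg remain.
Put 61 kg in truck 4; 0 kg remain.
Put 37 kg in truck 2; 2 kg remain.
Put 21 kg in truck 3; 29 kg remain.
5 trucks × 150 kg = 750 kg; used 646 kg; unused 104 kg.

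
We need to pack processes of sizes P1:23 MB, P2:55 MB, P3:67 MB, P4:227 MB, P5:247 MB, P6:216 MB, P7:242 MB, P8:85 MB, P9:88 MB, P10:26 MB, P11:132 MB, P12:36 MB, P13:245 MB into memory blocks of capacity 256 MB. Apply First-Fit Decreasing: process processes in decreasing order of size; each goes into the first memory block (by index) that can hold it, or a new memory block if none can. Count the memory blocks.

Sorted descending: 247, 245, 242, 227, 216, 132, 88, 85, 67, 55, 36, 26, 23.
Put 247 MB in memory block 1; 9 MB remain.
Put 245 MB in memory block 2; 11 MB remain.
Put 242 MB in memory block 3; 14 MB remain.
Put 227 MB in memory block 4; 29 MB remain.
Put 216 MB in memory block 5; 40 MB remain.
Put 132 MB in memory block 6; 124 MB remain.
Put 88 MB in memory block 6; 36 MB remain.
Put 85 MB in memory block 7; 171 MB remain.
Put 67 MB in memory block 7; 104 MB remain.
Put 55 MB in memory block 7; 49 MB remain.
Put 36 MB in memory block 5; 4 MB remain.
Put 26 MB in memory block 4; 3 MB remain.
Put 23 MB in memory block 6; 13 MB remain.

7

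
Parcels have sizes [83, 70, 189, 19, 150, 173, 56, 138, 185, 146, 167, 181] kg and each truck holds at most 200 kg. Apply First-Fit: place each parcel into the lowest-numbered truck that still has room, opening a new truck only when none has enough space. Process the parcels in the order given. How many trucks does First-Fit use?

9

truck 1: place 83 kg, 117 kg left
truck 1: place 70 kg, 47 kg left
truck 2: place 189 kg, 11 kg left
truck 1: place 19 kg, 28 kg left
truck 3: place 150 kg, 50 kg left
truck 4: place 173 kg, 27 kg left
truck 5: place 56 kg, 144 kg left
truck 5: place 138 kg, 6 kg left
truck 6: place 185 kg, 15 kg left
truck 7: place 146 kg, 54 kg left
truck 8: place 167 kg, 33 kg left
truck 9: place 181 kg, 19 kg left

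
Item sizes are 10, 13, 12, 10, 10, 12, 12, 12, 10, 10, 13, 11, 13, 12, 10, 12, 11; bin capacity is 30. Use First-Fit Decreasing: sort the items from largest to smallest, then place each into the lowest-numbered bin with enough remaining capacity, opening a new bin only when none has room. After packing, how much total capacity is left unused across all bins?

47

Sorted descending: 13, 13, 13, 12, 12, 12, 12, 12, 12, 11, 11, 10, 10, 10, 10, 10, 10.
bin 1: place 13, 17 left
bin 1: place 13, 4 left
bin 2: place 13, 17 left
bin 2: place 12, 5 left
bin 3: place 12, 18 left
bin 3: place 12, 6 left
bin 4: place 12, 18 left
bin 4: place 12, 6 left
bin 5: place 12, 18 left
bin 5: place 11, 7 left
bin 6: place 11, 19 left
bin 6: place 10, 9 left
bin 7: place 10, 20 left
bin 7: place 10, 10 left
bin 7: place 10, 0 left
bin 8: place 10, 20 left
bin 8: place 10, 10 left
8 bins × 30 = 240; used 193; unused 47.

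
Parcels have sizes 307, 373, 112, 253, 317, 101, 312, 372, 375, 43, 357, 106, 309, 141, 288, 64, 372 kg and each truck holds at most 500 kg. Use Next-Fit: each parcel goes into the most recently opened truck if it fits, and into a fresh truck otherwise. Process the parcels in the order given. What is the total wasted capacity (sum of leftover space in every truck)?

307 kg → truck 1 (remaining 193 kg)
373 kg → truck 2 (remaining 127 kg)
112 kg → truck 2 (remaining 15 kg)
253 kg → truck 3 (remaining 247 kg)
317 kg → truck 4 (remaining 183 kg)
101 kg → truck 4 (remaining 82 kg)
312 kg → truck 5 (remaining 188 kg)
372 kg → truck 6 (remaining 128 kg)
375 kg → truck 7 (remaining 125 kg)
43 kg → truck 7 (remaining 82 kg)
357 kg → truck 8 (remaining 143 kg)
106 kg → truck 8 (remaining 37 kg)
309 kg → truck 9 (remaining 191 kg)
141 kg → truck 9 (remaining 50 kg)
288 kg → truck 10 (remaining 212 kg)
64 kg → truck 10 (remaining 148 kg)
372 kg → truck 11 (remaining 128 kg)
11 trucks × 500 kg = 5500 kg; used 4202 kg; unused 1298 kg.

1298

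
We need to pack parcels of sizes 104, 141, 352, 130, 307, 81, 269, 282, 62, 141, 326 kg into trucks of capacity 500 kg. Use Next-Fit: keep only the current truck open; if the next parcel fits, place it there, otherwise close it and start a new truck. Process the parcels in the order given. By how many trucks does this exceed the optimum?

Next-Fit: [104,141] [352,130] [307,81] [269] [282,62,141] [326] → 6 trucks.
Total size 2195 kg; any packing needs at least ⌈2195/500⌉ = 5 trucks.
An optimal packing achieves that bound: [352,141] [326,141] [307,130,62] [282,104,81] [269] → 5 trucks.
Excess: 6 − 5 = 1.

1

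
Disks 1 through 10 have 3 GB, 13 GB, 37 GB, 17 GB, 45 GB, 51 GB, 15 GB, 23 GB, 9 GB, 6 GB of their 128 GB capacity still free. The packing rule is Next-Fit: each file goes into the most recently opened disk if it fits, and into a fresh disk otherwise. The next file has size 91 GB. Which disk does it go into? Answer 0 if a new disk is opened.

Next-Fit only looks at disk 10, which has 6 GB free.
91 GB does not fit, so a new disk is opened.

0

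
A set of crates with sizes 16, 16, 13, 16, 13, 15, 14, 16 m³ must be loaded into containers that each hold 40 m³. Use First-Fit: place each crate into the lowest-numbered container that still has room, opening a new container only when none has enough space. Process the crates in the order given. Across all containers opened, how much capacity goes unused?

41

16 m³ → container 1 (remaining 24 m³)
16 m³ → container 1 (remaining 8 m³)
13 m³ → container 2 (remaining 27 m³)
16 m³ → container 2 (remaining 11 m³)
13 m³ → container 3 (remaining 27 m³)
15 m³ → container 3 (remaining 12 m³)
14 m³ → container 4 (remaining 26 m³)
16 m³ → container 4 (remaining 10 m³)
4 containers × 40 m³ = 160 m³; used 119 m³; unused 41 m³.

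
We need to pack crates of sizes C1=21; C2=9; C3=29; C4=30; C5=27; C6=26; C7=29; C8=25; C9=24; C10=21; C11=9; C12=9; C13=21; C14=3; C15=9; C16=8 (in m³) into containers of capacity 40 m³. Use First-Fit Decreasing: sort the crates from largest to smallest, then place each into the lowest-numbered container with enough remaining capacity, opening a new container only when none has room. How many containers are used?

Sorted descending: 30, 29, 29, 27, 26, 25, 24, 21, 21, 21, 9, 9, 9, 9, 8, 3.
Put 30 m³ in container 1; 10 m³ remain.
Put 29 m³ in container 2; 11 m³ remain.
Put 29 m³ in container 3; 11 m³ remain.
Put 27 m³ in container 4; 13 m³ remain.
Put 26 m³ in container 5; 14 m³ remain.
Put 25 m³ in container 6; 15 m³ remain.
Put 24 m³ in container 7; 16 m³ remain.
Put 21 m³ in container 8; 19 m³ remain.
Put 21 m³ in container 9; 19 m³ remain.
Put 21 m³ in container 10; 19 m³ remain.
Put 9 m³ in container 1; 1 m³ remain.
Put 9 m³ in container 2; 2 m³ remain.
Put 9 m³ in container 3; 2 m³ remain.
Put 9 m³ in container 4; 4 m³ remain.
Put 8 m³ in container 5; 6 m³ remain.
Put 3 m³ in container 4; 1 m³ remain.
Final containers: [30,9] [29,9] [29,9] [27,9,3] [26,8] [25] [24] [21] [21] [21].

10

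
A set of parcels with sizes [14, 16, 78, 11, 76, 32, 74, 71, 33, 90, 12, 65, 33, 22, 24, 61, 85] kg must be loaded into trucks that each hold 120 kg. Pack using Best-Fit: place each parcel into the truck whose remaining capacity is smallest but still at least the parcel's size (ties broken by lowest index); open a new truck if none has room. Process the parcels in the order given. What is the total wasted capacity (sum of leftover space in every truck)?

163

14 kg → truck 1 (remaining 106 kg)
16 kg → truck 1 (remaining 90 kg)
78 kg → truck 1 (remaining 12 kg)
11 kg → truck 1 (remaining 1 kg)
76 kg → truck 2 (remaining 44 kg)
32 kg → truck 2 (remaining 12 kg)
74 kg → truck 3 (remaining 46 kg)
71 kg → truck 4 (remaining 49 kg)
33 kg → truck 3 (remaining 13 kg)
90 kg → truck 5 (remaining 30 kg)
12 kg → truck 2 (remaining 0 kg)
65 kg → truck 6 (remaining 55 kg)
33 kg → truck 4 (remaining 16 kg)
22 kg → truck 5 (remaining 8 kg)
24 kg → truck 6 (remaining 31 kg)
61 kg → truck 7 (remaining 59 kg)
85 kg → truck 8 (remaining 35 kg)
8 trucks × 120 kg = 960 kg; used 797 kg; unused 163 kg.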